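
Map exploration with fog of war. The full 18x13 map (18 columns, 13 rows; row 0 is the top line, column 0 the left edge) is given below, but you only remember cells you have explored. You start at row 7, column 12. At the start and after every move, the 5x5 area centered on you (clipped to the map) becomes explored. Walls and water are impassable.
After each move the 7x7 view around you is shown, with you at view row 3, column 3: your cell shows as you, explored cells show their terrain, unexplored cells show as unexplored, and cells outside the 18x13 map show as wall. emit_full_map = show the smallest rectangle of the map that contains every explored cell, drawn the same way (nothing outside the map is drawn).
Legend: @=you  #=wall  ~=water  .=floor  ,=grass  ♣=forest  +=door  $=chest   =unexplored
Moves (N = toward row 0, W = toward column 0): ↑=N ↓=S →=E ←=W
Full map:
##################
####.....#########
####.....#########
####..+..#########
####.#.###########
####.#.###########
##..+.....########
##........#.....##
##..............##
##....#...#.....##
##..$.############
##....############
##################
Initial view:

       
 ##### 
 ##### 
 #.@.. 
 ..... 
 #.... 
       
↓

 ##### 
 ##### 
 #.... 
 ..@.. 
 #.... 
 ##### 
       

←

  #####
 .#####
 .#....
 ..@...
 .#....
 ######
       

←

   ####
 ..####
 ..#...
 ..@...
 ..#...
 ######
       

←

    ###
 ...###
 ...#..
 ..@...
 ...#..
 ######
       

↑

       
 ######
 ...###
 ..@#..
 ......
 ...#..
 ######

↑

       
 ##### 
 ######
 ..@###
 ...#..
 ......
 ...#..

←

       
 .#####
 .#####
 ..@.##
 ....#.
 ......
  ...#.

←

       
 #.####
 #.####
 ..@..#
 .....#
 ......
   ...#

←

       
 .#.###
 .#.###
 +.@...
 ......
 ......
    ...

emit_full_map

.#.#####   
.#.########
+.@...#####
......#....
...........
   ...#....
   ########

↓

 .#.###
 .#.###
 +.....
 ..@...
 ......
 ..#...
    ###

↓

 .#.###
 +.....
 ......
 ..@...
 ..#...
 $.####
       

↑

 .#.###
 .#.###
 +.....
 ..@...
 ......
 ..#...
 $.####

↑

       
 .#.###
 .#.###
 +.@...
 ......
 ......
 ..#...

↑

       
 ..+.. 
 .#.###
 .#@###
 +.....
 ......
 ......

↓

 ..+.. 
 .#.###
 .#.###
 +.@...
 ......
 ......
 ..#...

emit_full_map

..+..      
.#.#####   
.#.########
+.@...#####
......#....
...........
..#...#....
$.#########

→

..+..  
.#.####
.#.####
+..@..#
......#
.......
..#...#

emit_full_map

..+..      
.#.#####   
.#.########
+..@..#####
......#....
...........
..#...#....
$.#########


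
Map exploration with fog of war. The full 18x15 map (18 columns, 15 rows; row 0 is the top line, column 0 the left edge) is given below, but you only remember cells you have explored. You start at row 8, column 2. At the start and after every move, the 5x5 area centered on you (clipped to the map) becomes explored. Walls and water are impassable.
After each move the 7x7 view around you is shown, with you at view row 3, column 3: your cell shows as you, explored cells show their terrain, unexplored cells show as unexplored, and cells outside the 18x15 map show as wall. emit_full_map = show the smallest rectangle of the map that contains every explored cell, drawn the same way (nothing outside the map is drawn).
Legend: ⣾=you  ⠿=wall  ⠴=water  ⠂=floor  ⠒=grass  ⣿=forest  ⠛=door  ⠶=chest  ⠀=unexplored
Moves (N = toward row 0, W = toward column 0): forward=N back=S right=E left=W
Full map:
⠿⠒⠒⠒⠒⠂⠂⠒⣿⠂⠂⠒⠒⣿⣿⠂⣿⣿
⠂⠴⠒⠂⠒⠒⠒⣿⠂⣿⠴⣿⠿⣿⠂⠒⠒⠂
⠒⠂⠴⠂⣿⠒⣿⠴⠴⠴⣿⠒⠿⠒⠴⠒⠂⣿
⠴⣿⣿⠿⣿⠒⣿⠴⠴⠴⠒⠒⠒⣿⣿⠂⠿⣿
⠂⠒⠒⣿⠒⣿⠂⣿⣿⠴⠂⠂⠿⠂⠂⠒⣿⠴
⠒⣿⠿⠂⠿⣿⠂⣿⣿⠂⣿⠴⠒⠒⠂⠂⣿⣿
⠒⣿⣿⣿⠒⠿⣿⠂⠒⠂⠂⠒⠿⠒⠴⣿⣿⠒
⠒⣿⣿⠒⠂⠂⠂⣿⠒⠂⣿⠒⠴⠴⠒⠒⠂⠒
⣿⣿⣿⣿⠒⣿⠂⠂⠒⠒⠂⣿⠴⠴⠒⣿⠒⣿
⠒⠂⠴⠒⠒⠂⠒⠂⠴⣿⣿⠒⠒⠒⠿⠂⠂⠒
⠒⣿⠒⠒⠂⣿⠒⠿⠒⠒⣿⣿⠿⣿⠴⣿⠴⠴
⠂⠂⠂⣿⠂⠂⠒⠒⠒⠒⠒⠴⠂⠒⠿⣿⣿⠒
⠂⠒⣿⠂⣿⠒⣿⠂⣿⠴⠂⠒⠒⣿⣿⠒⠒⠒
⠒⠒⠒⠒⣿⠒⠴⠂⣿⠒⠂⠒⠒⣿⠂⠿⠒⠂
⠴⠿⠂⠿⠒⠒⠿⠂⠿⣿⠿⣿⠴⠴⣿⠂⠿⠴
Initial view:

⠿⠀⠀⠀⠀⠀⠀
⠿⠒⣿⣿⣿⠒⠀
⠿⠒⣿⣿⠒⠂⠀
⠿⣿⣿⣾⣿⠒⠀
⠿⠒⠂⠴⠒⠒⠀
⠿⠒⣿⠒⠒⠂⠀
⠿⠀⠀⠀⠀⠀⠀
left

⠿⠿⠀⠀⠀⠀⠀
⠿⠿⠒⣿⣿⣿⠒
⠿⠿⠒⣿⣿⠒⠂
⠿⠿⣿⣾⣿⣿⠒
⠿⠿⠒⠂⠴⠒⠒
⠿⠿⠒⣿⠒⠒⠂
⠿⠿⠀⠀⠀⠀⠀

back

⠿⠿⠒⣿⣿⣿⠒
⠿⠿⠒⣿⣿⠒⠂
⠿⠿⣿⣿⣿⣿⠒
⠿⠿⠒⣾⠴⠒⠒
⠿⠿⠒⣿⠒⠒⠂
⠿⠿⠂⠂⠂⣿⠀
⠿⠿⠀⠀⠀⠀⠀

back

⠿⠿⠒⣿⣿⠒⠂
⠿⠿⣿⣿⣿⣿⠒
⠿⠿⠒⠂⠴⠒⠒
⠿⠿⠒⣾⠒⠒⠂
⠿⠿⠂⠂⠂⣿⠀
⠿⠿⠂⠒⣿⠂⠀
⠿⠿⠀⠀⠀⠀⠀

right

⠿⠒⣿⣿⠒⠂⠀
⠿⣿⣿⣿⣿⠒⠀
⠿⠒⠂⠴⠒⠒⠀
⠿⠒⣿⣾⠒⠂⠀
⠿⠂⠂⠂⣿⠂⠀
⠿⠂⠒⣿⠂⣿⠀
⠿⠀⠀⠀⠀⠀⠀

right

⠒⣿⣿⠒⠂⠀⠀
⣿⣿⣿⣿⠒⣿⠀
⠒⠂⠴⠒⠒⠂⠀
⠒⣿⠒⣾⠂⣿⠀
⠂⠂⠂⣿⠂⠂⠀
⠂⠒⣿⠂⣿⠒⠀
⠀⠀⠀⠀⠀⠀⠀

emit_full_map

⠒⣿⣿⣿⠒⠀
⠒⣿⣿⠒⠂⠀
⣿⣿⣿⣿⠒⣿
⠒⠂⠴⠒⠒⠂
⠒⣿⠒⣾⠂⣿
⠂⠂⠂⣿⠂⠂
⠂⠒⣿⠂⣿⠒

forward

⠒⣿⣿⣿⠒⠀⠀
⠒⣿⣿⠒⠂⠂⠀
⣿⣿⣿⣿⠒⣿⠀
⠒⠂⠴⣾⠒⠂⠀
⠒⣿⠒⠒⠂⣿⠀
⠂⠂⠂⣿⠂⠂⠀
⠂⠒⣿⠂⣿⠒⠀

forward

⠀⠀⠀⠀⠀⠀⠀
⠒⣿⣿⣿⠒⠿⠀
⠒⣿⣿⠒⠂⠂⠀
⣿⣿⣿⣾⠒⣿⠀
⠒⠂⠴⠒⠒⠂⠀
⠒⣿⠒⠒⠂⣿⠀
⠂⠂⠂⣿⠂⠂⠀

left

⠿⠀⠀⠀⠀⠀⠀
⠿⠒⣿⣿⣿⠒⠿
⠿⠒⣿⣿⠒⠂⠂
⠿⣿⣿⣾⣿⠒⣿
⠿⠒⠂⠴⠒⠒⠂
⠿⠒⣿⠒⠒⠂⣿
⠿⠂⠂⠂⣿⠂⠂

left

⠿⠿⠀⠀⠀⠀⠀
⠿⠿⠒⣿⣿⣿⠒
⠿⠿⠒⣿⣿⠒⠂
⠿⠿⣿⣾⣿⣿⠒
⠿⠿⠒⠂⠴⠒⠒
⠿⠿⠒⣿⠒⠒⠂
⠿⠿⠂⠂⠂⣿⠂

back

⠿⠿⠒⣿⣿⣿⠒
⠿⠿⠒⣿⣿⠒⠂
⠿⠿⣿⣿⣿⣿⠒
⠿⠿⠒⣾⠴⠒⠒
⠿⠿⠒⣿⠒⠒⠂
⠿⠿⠂⠂⠂⣿⠂
⠿⠿⠂⠒⣿⠂⣿

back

⠿⠿⠒⣿⣿⠒⠂
⠿⠿⣿⣿⣿⣿⠒
⠿⠿⠒⠂⠴⠒⠒
⠿⠿⠒⣾⠒⠒⠂
⠿⠿⠂⠂⠂⣿⠂
⠿⠿⠂⠒⣿⠂⣿
⠿⠿⠀⠀⠀⠀⠀

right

⠿⠒⣿⣿⠒⠂⠂
⠿⣿⣿⣿⣿⠒⣿
⠿⠒⠂⠴⠒⠒⠂
⠿⠒⣿⣾⠒⠂⣿
⠿⠂⠂⠂⣿⠂⠂
⠿⠂⠒⣿⠂⣿⠒
⠿⠀⠀⠀⠀⠀⠀

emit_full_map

⠒⣿⣿⣿⠒⠿
⠒⣿⣿⠒⠂⠂
⣿⣿⣿⣿⠒⣿
⠒⠂⠴⠒⠒⠂
⠒⣿⣾⠒⠂⣿
⠂⠂⠂⣿⠂⠂
⠂⠒⣿⠂⣿⠒

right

⠒⣿⣿⠒⠂⠂⠀
⣿⣿⣿⣿⠒⣿⠀
⠒⠂⠴⠒⠒⠂⠀
⠒⣿⠒⣾⠂⣿⠀
⠂⠂⠂⣿⠂⠂⠀
⠂⠒⣿⠂⣿⠒⠀
⠀⠀⠀⠀⠀⠀⠀

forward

⠒⣿⣿⣿⠒⠿⠀
⠒⣿⣿⠒⠂⠂⠀
⣿⣿⣿⣿⠒⣿⠀
⠒⠂⠴⣾⠒⠂⠀
⠒⣿⠒⠒⠂⣿⠀
⠂⠂⠂⣿⠂⠂⠀
⠂⠒⣿⠂⣿⠒⠀

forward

⠀⠀⠀⠀⠀⠀⠀
⠒⣿⣿⣿⠒⠿⠀
⠒⣿⣿⠒⠂⠂⠀
⣿⣿⣿⣾⠒⣿⠀
⠒⠂⠴⠒⠒⠂⠀
⠒⣿⠒⠒⠂⣿⠀
⠂⠂⠂⣿⠂⠂⠀

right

⠀⠀⠀⠀⠀⠀⠀
⣿⣿⣿⠒⠿⣿⠀
⣿⣿⠒⠂⠂⠂⠀
⣿⣿⣿⣾⣿⠂⠀
⠂⠴⠒⠒⠂⠒⠀
⣿⠒⠒⠂⣿⠒⠀
⠂⠂⣿⠂⠂⠀⠀

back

⣿⣿⣿⠒⠿⣿⠀
⣿⣿⠒⠂⠂⠂⠀
⣿⣿⣿⠒⣿⠂⠀
⠂⠴⠒⣾⠂⠒⠀
⣿⠒⠒⠂⣿⠒⠀
⠂⠂⣿⠂⠂⠒⠀
⠒⣿⠂⣿⠒⠀⠀

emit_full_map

⠒⣿⣿⣿⠒⠿⣿
⠒⣿⣿⠒⠂⠂⠂
⣿⣿⣿⣿⠒⣿⠂
⠒⠂⠴⠒⣾⠂⠒
⠒⣿⠒⠒⠂⣿⠒
⠂⠂⠂⣿⠂⠂⠒
⠂⠒⣿⠂⣿⠒⠀


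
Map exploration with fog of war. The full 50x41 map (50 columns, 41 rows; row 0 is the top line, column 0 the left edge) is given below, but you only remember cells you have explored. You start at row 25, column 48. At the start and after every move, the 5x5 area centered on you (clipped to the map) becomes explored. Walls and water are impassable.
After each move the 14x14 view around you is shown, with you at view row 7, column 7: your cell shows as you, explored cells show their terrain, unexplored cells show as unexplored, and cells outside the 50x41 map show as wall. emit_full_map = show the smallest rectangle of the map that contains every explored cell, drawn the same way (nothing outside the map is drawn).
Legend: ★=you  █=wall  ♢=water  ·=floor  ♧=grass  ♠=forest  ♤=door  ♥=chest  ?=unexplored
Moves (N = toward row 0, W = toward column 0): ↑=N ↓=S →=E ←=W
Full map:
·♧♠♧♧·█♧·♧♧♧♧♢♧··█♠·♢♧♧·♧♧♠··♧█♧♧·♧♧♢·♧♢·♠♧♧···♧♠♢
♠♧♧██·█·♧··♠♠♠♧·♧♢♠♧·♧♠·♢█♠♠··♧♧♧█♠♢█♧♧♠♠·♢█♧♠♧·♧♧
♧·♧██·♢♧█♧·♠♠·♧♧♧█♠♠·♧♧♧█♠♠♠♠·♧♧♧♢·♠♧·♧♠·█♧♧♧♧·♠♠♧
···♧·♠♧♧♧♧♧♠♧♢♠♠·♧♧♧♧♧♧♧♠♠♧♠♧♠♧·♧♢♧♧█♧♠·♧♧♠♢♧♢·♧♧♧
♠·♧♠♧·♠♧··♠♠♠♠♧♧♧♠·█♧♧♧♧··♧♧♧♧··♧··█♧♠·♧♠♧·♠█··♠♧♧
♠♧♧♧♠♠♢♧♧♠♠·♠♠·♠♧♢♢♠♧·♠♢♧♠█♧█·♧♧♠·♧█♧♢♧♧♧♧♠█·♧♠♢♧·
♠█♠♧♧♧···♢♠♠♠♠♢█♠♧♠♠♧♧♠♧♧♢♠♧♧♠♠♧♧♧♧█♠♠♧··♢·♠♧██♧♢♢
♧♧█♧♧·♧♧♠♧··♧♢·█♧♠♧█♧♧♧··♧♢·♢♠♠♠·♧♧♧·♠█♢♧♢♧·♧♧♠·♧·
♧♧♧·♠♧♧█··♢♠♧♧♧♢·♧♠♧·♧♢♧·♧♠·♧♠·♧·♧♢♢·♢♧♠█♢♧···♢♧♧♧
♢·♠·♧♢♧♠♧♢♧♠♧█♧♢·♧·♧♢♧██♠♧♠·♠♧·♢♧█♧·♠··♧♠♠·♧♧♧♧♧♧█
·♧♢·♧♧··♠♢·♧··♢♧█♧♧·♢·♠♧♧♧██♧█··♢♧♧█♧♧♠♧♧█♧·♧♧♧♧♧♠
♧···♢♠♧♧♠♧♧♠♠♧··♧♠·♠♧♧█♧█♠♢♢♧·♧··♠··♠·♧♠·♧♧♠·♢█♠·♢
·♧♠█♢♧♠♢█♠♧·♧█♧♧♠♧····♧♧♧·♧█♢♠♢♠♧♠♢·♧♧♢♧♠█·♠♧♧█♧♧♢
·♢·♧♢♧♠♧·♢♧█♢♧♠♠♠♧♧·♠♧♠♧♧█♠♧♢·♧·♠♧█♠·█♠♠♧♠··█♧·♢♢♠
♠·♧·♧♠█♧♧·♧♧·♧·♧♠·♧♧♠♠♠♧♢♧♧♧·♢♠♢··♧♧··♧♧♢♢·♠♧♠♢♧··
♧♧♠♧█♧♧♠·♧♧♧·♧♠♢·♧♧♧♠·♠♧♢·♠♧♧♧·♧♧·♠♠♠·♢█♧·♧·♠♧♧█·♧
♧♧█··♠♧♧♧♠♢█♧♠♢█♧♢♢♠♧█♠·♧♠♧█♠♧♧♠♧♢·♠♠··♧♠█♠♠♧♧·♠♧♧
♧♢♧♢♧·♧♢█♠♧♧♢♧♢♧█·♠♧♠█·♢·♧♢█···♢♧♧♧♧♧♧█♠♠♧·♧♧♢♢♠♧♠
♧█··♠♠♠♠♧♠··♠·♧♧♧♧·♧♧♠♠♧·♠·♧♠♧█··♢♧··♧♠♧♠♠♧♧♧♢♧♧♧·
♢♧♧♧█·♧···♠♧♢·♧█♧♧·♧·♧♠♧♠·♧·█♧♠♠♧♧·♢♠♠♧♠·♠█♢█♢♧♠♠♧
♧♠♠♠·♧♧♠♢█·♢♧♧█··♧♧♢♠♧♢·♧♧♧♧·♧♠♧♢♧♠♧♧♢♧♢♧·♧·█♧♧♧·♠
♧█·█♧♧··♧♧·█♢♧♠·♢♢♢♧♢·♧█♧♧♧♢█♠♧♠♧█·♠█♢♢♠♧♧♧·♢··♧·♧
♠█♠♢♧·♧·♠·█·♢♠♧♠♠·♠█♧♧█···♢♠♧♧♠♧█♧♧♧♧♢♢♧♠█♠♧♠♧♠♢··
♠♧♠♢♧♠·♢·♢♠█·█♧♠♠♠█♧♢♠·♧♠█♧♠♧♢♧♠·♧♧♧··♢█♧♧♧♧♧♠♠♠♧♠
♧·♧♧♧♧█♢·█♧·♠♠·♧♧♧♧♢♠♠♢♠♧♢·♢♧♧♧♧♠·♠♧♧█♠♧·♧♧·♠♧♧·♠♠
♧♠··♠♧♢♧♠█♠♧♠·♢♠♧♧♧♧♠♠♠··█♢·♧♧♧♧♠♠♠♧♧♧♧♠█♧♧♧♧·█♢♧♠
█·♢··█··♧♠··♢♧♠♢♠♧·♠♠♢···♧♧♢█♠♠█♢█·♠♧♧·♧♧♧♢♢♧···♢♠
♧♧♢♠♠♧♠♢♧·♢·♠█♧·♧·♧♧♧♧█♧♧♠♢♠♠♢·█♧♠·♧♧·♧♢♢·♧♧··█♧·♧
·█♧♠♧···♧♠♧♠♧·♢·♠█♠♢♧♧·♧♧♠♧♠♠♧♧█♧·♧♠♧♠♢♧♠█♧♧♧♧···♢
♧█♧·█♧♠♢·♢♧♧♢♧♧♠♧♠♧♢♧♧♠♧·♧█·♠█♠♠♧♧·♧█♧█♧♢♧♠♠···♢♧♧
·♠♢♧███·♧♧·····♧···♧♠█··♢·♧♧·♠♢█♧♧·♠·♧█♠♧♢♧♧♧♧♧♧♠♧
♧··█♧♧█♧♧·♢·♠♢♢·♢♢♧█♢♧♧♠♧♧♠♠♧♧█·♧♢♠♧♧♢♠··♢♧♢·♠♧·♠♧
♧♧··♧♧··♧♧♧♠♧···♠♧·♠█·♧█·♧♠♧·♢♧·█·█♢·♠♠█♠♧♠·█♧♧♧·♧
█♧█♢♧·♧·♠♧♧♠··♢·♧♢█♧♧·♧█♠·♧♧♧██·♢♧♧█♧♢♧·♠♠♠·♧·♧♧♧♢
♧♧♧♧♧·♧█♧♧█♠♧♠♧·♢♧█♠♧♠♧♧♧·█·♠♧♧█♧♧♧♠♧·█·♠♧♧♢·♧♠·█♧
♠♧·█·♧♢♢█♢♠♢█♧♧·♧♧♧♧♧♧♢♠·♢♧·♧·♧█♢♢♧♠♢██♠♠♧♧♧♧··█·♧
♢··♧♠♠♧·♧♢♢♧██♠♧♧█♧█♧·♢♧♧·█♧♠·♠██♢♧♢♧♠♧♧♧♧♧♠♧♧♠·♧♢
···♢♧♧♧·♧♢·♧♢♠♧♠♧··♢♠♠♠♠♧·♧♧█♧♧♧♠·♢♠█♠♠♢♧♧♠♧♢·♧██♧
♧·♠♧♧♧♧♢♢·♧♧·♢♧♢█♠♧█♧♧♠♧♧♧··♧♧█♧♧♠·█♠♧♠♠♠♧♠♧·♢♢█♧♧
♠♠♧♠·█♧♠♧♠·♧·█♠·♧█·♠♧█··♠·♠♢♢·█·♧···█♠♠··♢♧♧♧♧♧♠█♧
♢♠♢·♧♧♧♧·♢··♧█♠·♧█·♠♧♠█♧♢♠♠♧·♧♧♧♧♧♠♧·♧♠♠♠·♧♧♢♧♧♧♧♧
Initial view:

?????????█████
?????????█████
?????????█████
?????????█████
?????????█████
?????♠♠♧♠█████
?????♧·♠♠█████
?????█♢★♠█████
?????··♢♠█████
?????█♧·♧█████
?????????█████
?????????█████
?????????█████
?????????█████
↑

?????????█████
?????????█████
?????????█████
?????????█████
?????????█████
?????♠♢··█████
?????♠♠♧♠█████
?????♧·★♠█████
?????█♢♧♠█████
?????··♢♠█████
?????█♧·♧█████
?????????█████
?????????█████
?????????█████

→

????????██████
????????██████
????????██████
????????██████
????????██████
????♠♢··██████
????♠♠♧♠██████
????♧·♠★██████
????█♢♧♠██████
????··♢♠██████
????█♧·♧██████
????????██████
????????██████
????????██████

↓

????????██████
????????██████
????????██████
????????██████
????♠♢··██████
????♠♠♧♠██████
????♧·♠♠██████
????█♢♧★██████
????··♢♠██████
????█♧·♧██████
????????██████
????????██████
????????██████
????????██████

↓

????????██████
????????██████
????????██████
????♠♢··██████
????♠♠♧♠██████
????♧·♠♠██████
????█♢♧♠██████
????··♢★██████
????█♧·♧██████
?????··♢██████
????????██████
????????██████
????????██████
????????██████

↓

????????██████
????????██████
????♠♢··██████
????♠♠♧♠██████
????♧·♠♠██████
????█♢♧♠██████
????··♢♠██████
????█♧·★██████
?????··♢██████
?????♢♧♧██████
????????██████
????????██████
????????██████
????????██████

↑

????????██████
????????██████
????????██████
????♠♢··██████
????♠♠♧♠██████
????♧·♠♠██████
????█♢♧♠██████
????··♢★██████
????█♧·♧██████
?????··♢██████
?????♢♧♧██████
????????██████
????????██████
????????██████

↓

????????██████
????????██████
????♠♢··██████
????♠♠♧♠██████
????♧·♠♠██████
????█♢♧♠██████
????··♢♠██████
????█♧·★██████
?????··♢██████
?????♢♧♧██████
????????██████
????????██████
????????██████
????????██████

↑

????????██████
????????██████
????????██████
????♠♢··██████
????♠♠♧♠██████
????♧·♠♠██████
????█♢♧♠██████
????··♢★██████
????█♧·♧██████
?????··♢██████
?????♢♧♧██████
????????██████
????????██████
????????██████

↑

????????██████
????????██████
????????██████
????????██████
????♠♢··██████
????♠♠♧♠██████
????♧·♠♠██████
????█♢♧★██████
????··♢♠██████
????█♧·♧██████
?????··♢██████
?????♢♧♧██████
????????██████
????????██████

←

?????????█████
?????????█████
?????????█████
?????????█████
?????♠♢··█████
?????♠♠♧♠█████
?????♧·♠♠█████
?????█♢★♠█████
?????··♢♠█████
?????█♧·♧█████
??????··♢█████
??????♢♧♧█████
?????????█████
?????????█████

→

????????██████
????????██████
????????██████
????????██████
????♠♢··██████
????♠♠♧♠██████
????♧·♠♠██████
????█♢♧★██████
????··♢♠██████
????█♧·♧██████
?????··♢██████
?????♢♧♧██████
????????██████
????????██████

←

?????????█████
?????????█████
?????????█████
?????????█████
?????♠♢··█████
?????♠♠♧♠█████
?????♧·♠♠█████
?????█♢★♠█████
?????··♢♠█████
?????█♧·♧█████
??????··♢█████
??????♢♧♧█████
?????????█████
?????????█████

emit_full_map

♠♢··
♠♠♧♠
♧·♠♠
█♢★♠
··♢♠
█♧·♧
?··♢
?♢♧♧

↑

?????????█████
?????????█████
?????????█████
?????????█████
?????????█████
?????♠♢··█████
?????♠♠♧♠█████
?????♧·★♠█████
?????█♢♧♠█████
?????··♢♠█████
?????█♧·♧█████
??????··♢█████
??????♢♧♧█████
?????????█████

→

????????██████
????????██████
????????██████
????????██████
????????██████
????♠♢··██████
????♠♠♧♠██████
????♧·♠★██████
????█♢♧♠██████
????··♢♠██████
????█♧·♧██████
?????··♢██████
?????♢♧♧██████
????????██████

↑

????????██████
????????██████
????????██████
????????██████
????????██████
?????♧·♧██████
????♠♢··██████
????♠♠♧★██████
????♧·♠♠██████
????█♢♧♠██████
????··♢♠██████
????█♧·♧██████
?????··♢██████
?????♢♧♧██████

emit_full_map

?♧·♧
♠♢··
♠♠♧★
♧·♠♠
█♢♧♠
··♢♠
█♧·♧
?··♢
?♢♧♧


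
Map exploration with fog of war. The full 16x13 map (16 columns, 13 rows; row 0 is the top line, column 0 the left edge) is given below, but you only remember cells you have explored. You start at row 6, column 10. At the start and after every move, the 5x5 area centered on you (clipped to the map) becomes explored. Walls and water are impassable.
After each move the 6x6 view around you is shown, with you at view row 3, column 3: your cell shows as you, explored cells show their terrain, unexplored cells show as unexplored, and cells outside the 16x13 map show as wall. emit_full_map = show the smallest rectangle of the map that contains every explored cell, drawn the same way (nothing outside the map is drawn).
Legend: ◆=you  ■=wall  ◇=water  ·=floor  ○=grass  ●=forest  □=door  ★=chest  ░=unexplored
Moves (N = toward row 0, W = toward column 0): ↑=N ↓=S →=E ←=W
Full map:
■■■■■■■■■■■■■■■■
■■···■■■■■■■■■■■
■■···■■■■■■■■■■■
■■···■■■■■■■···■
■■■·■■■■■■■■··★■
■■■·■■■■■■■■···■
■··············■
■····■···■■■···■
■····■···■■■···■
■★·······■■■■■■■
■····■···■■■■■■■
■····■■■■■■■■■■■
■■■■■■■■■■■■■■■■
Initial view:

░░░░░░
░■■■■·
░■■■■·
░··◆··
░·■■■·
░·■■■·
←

░░░░░░
░■■■■■
░■■■■■
░··◆··
░··■■■
░··■■■

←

░░░░░░
░■■■■■
░■■■■■
░··◆··
░···■■
░···■■

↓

░■■■■■
░■■■■■
░·····
░··◆■■
░···■■
░···■■

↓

░■■■■■
░·····
░···■■
░··◆■■
░···■■
░···■■

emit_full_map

■■■■■■·
■■■■■■·
·······
···■■■·
··◆■■■·
···■■░░
···■■░░

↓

░·····
░···■■
░···■■
░··◆■■
░···■■
░■■■■■

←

░░····
░■···■
░■···■
░··◆·■
░■···■
░■■■■■

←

░░░···
░·■···
░·■···
░··◆··
░·■···
░·■■■■

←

░░░░··
░··■··
░··■··
░··◆··
░··■··
░··■■■

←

░░░░░·
░···■·
░···■·
░··◆··
░···■·
░···■■

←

░░░░░░
░····■
░····■
░★·◆··
░····■
░····■

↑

░░░░░░
░·····
░····■
░··◆·■
░★····
░····■

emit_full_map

░░░░░■■■■■■·
░░░░░■■■■■■·
············
····■···■■■·
··◆·■···■■■·
★·······■■░░
····■···■■░░
····■■■■■■░░

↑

░░░░░░
░■■·■■
░·····
░··◆·■
░····■
░★····

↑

░░░░░░
░■■·■■
░■■·■■
░··◆··
░····■
░····■

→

░░░░░░
■■·■■■
■■·■■■
···◆··
····■·
····■·

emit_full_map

■■·■■■■■■■■·
■■·■■■■■■■■·
···◆········
····■···■■■·
····■···■■■·
★·······■■░░
····■···■■░░
····■■■■■■░░


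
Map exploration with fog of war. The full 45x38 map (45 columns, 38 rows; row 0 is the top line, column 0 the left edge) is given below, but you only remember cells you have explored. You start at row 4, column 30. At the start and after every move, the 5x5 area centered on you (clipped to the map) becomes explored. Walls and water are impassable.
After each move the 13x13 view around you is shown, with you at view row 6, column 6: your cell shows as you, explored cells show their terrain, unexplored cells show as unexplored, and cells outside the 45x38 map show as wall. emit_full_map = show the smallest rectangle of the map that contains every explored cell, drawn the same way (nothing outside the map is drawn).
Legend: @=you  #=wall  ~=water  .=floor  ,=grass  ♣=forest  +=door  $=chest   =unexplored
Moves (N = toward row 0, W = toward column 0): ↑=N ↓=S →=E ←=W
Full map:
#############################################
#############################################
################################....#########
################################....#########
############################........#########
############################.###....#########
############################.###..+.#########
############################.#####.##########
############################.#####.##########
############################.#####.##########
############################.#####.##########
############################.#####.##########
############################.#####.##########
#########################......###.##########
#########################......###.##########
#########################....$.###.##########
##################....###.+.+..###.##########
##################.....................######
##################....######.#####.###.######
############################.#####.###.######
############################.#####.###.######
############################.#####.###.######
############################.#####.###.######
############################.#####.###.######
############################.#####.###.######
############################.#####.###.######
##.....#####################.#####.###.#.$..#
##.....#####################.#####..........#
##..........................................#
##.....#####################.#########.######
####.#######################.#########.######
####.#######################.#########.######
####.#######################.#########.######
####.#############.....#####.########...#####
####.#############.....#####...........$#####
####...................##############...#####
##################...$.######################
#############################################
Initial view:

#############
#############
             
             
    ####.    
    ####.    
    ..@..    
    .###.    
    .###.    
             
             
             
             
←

#############
#############
             
             
    #####.   
    #####.   
    #.@...   
    #.###.   
    #.###.   
             
             
             
             

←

#############
#############
             
             
    ######.  
    ######.  
    ##@....  
    ##.###.  
    ##.###.  
             
             
             
             

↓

#############
             
             
    ######.  
    ######.  
    ##.....  
    ##@###.  
    ##.###.  
    ##.##    
             
             
             
             

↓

             
             
    ######.  
    ######.  
    ##.....  
    ##.###.  
    ##@###.  
    ##.##    
    ##.##    
             
             
             
             

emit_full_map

######.
######.
##.....
##.###.
##@###.
##.##  
##.##  

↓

             
    ######.  
    ######.  
    ##.....  
    ##.###.  
    ##.###.  
    ##@##    
    ##.##    
    ##.##    
             
             
             
             

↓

    ######.  
    ######.  
    ##.....  
    ##.###.  
    ##.###.  
    ##.##    
    ##@##    
    ##.##    
    ##.##    
             
             
             
             

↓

    ######.  
    ##.....  
    ##.###.  
    ##.###.  
    ##.##    
    ##.##    
    ##@##    
    ##.##    
    ##.##    
             
             
             
             

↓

    ##.....  
    ##.###.  
    ##.###.  
    ##.##    
    ##.##    
    ##.##    
    ##@##    
    ##.##    
    ##.##    
             
             
             
             

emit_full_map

######.
######.
##.....
##.###.
##.###.
##.##  
##.##  
##.##  
##@##  
##.##  
##.##  

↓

    ##.###.  
    ##.###.  
    ##.##    
    ##.##    
    ##.##    
    ##.##    
    ##@##    
    ##.##    
    .....    
             
             
             
             

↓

    ##.###.  
    ##.##    
    ##.##    
    ##.##    
    ##.##    
    ##.##    
    ##@##    
    .....    
    .....    
             
             
             
             

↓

    ##.##    
    ##.##    
    ##.##    
    ##.##    
    ##.##    
    ##.##    
    ..@..    
    .....    
    ...$.    
             
             
             
             

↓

    ##.##    
    ##.##    
    ##.##    
    ##.##    
    ##.##    
    .....    
    ..@..    
    ...$.    
    +.+..    
             
             
             
             

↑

    ##.##    
    ##.##    
    ##.##    
    ##.##    
    ##.##    
    ##.##    
    ..@..    
    .....    
    ...$.    
    +.+..    
             
             
             

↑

    ##.###.  
    ##.##    
    ##.##    
    ##.##    
    ##.##    
    ##.##    
    ##@##    
    .....    
    .....    
    ...$.    
    +.+..    
             
             

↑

    ##.###.  
    ##.###.  
    ##.##    
    ##.##    
    ##.##    
    ##.##    
    ##@##    
    ##.##    
    .....    
    .....    
    ...$.    
    +.+..    
             

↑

    ##.....  
    ##.###.  
    ##.###.  
    ##.##    
    ##.##    
    ##.##    
    ##@##    
    ##.##    
    ##.##    
    .....    
    .....    
    ...$.    
    +.+..    

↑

    ######.  
    ##.....  
    ##.###.  
    ##.###.  
    ##.##    
    ##.##    
    ##@##    
    ##.##    
    ##.##    
    ##.##    
    .....    
    .....    
    ...$.    

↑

    ######.  
    ######.  
    ##.....  
    ##.###.  
    ##.###.  
    ##.##    
    ##@##    
    ##.##    
    ##.##    
    ##.##    
    ##.##    
    .....    
    .....    

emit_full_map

######.
######.
##.....
##.###.
##.###.
##.##  
##@##  
##.##  
##.##  
##.##  
##.##  
.....  
.....  
...$.  
+.+..  


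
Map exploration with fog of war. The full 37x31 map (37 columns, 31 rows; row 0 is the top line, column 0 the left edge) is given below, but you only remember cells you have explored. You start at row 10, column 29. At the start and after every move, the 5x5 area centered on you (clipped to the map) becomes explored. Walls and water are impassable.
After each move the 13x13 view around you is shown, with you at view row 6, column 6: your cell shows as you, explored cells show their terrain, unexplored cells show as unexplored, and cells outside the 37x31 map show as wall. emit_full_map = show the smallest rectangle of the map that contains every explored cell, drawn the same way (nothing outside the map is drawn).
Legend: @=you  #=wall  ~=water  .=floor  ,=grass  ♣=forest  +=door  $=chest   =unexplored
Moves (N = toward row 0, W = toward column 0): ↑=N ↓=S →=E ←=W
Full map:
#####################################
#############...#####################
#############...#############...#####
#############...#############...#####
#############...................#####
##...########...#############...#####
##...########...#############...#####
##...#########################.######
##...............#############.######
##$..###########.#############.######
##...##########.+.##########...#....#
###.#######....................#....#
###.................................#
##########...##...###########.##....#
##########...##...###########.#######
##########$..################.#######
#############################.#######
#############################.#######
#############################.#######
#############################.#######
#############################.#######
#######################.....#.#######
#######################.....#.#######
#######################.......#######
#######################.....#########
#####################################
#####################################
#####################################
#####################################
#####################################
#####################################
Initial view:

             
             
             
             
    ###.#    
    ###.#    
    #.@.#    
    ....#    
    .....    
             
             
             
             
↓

             
             
             
    ###.#    
    ###.#    
    #...#    
    ..@.#    
    .....    
    ##.##    
             
             
             
             

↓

             
             
    ###.#    
    ###.#    
    #...#    
    ....#    
    ..@..    
    ##.##    
    ##.##    
             
             
             
             

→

             
             
   ###.#     
   ###.#     
   #...#.    
   ....#.    
   ...@..    
   ##.##.    
   ##.###    
             
             
             
             

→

            #
            #
  ###.#     #
  ###.#     #
  #...#..   #
  ....#..   #
  ....@..   #
  ##.##..   #
  ##.####   #
            #
            #
            #
            #

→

           ##
           ##
 ###.#     ##
 ###.#     ##
 #...#...  ##
 ....#...  ##
 .....@..  ##
 ##.##...  ##
 ##.#####  ##
           ##
           ##
           ##
           ##

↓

           ##
 ###.#     ##
 ###.#     ##
 #...#...  ##
 ....#...  ##
 ........  ##
 ##.##@..  ##
 ##.#####  ##
    #####  ##
           ##
           ##
           ##
           ##

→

          ###
###.#     ###
###.#     ###
#...#...  ###
....#.... ###
......... ###
##.##.@.. ###
##.###### ###
   ###### ###
          ###
          ###
          ###
          ###

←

           ##
 ###.#     ##
 ###.#     ##
 #...#...  ##
 ....#.... ##
 ......... ##
 ##.##@... ##
 ##.###### ##
    ###### ##
           ##
           ##
           ##
           ##

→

          ###
###.#     ###
###.#     ###
#...#...  ###
....#.... ###
......... ###
##.##.@.. ###
##.###### ###
   ###### ###
          ###
          ###
          ###
          ###

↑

          ###
          ###
###.#     ###
###.#     ###
#...#.... ###
....#.... ###
......@.. ###
##.##.... ###
##.###### ###
   ###### ###
          ###
          ###
          ###

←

           ##
           ##
 ###.#     ##
 ###.#     ##
 #...#.... ##
 ....#.... ##
 .....@... ##
 ##.##.... ##
 ##.###### ##
    ###### ##
           ##
           ##
           ##

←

            #
            #
  ###.#     #
  ###.#     #
  #...#.... #
  ....#.... #
  ....@.... #
  ##.##.... #
  ##.###### #
     ###### #
            #
            #
            #

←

             
             
   ###.#     
   ###.#     
   #...#.... 
   ....#.... 
   ...@..... 
   ##.##.... 
   ##.###### 
      ###### 
             
             
             

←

             
             
    ###.#    
    ###.#    
    #...#....
    ....#....
    ..@......
    ##.##....
    ##.######
       ######
             
             
             

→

             
             
   ###.#     
   ###.#     
   #...#.... 
   ....#.... 
   ...@..... 
   ##.##.... 
   ##.###### 
      ###### 
             
             
             

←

             
             
    ###.#    
    ###.#    
    #...#....
    ....#....
    ..@......
    ##.##....
    ##.######
       ######
             
             
             

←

             
             
     ###.#   
     ###.#   
    ##...#...
    .....#...
    ..@......
    ###.##...
    ###.#####
        #####
             
             
             

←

             
             
      ###.#  
      ###.#  
    ###...#..
    ......#..
    ..@......
    ####.##..
    ####.####
         ####
             
             
             

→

             
             
     ###.#   
     ###.#   
   ###...#...
   ......#...
   ...@......
   ####.##...
   ####.#####
        #####
             
             
             

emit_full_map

  ###.#    
  ###.#    
###...#....
......#....
...@.......
####.##....
####.######
     ######

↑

             
             
             
     ###.#   
    ####.#   
   ###...#...
   ...@..#...
   ..........
   ####.##...
   ####.#####
        #####
             
             

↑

             
             
             
             
    ####.#   
    ####.#   
   ###@..#...
   ......#...
   ..........
   ####.##...
   ####.#####
        #####
             

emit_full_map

 ####.#    
 ####.#    
###@..#....
......#....
...........
####.##....
####.######
     ######


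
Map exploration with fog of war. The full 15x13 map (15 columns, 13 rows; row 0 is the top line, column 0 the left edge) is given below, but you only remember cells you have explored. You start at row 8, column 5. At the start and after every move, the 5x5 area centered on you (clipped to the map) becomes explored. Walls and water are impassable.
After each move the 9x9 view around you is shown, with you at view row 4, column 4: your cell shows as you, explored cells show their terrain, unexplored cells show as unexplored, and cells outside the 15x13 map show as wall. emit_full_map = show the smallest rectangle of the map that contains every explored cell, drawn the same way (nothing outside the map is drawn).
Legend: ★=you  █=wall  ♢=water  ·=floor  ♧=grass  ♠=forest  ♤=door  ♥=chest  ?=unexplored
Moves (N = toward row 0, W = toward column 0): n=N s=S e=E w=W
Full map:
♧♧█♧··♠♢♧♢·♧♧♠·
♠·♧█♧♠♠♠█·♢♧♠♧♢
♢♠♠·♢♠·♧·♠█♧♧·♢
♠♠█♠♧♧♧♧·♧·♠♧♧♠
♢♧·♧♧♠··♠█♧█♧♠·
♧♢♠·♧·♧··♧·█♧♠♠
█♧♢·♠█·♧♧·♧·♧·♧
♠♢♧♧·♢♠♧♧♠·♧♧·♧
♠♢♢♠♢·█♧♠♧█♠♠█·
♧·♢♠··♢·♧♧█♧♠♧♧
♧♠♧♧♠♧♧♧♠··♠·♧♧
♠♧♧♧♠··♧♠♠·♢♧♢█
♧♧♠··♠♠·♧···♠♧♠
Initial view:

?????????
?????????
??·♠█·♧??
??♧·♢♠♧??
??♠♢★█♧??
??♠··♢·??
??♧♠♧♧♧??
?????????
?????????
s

?????????
??·♠█·♧??
??♧·♢♠♧??
??♠♢·█♧??
??♠·★♢·??
??♧♠♧♧♧??
??♧♠··♧??
?????????
█████████

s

??·♠█·♧??
??♧·♢♠♧??
??♠♢·█♧??
??♠··♢·??
??♧♠★♧♧??
??♧♠··♧??
??··♠♠·??
█████████
█████████

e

?·♠█·♧???
?♧·♢♠♧???
?♠♢·█♧♠??
?♠··♢·♧??
?♧♠♧★♧♠??
?♧♠··♧♠??
?··♠♠·♧??
█████████
█████████

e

·♠█·♧????
♧·♢♠♧????
♠♢·█♧♠♧??
♠··♢·♧♧??
♧♠♧♧★♠·??
♧♠··♧♠♠??
··♠♠·♧·??
█████████
█████████

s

♧·♢♠♧????
♠♢·█♧♠♧??
♠··♢·♧♧??
♧♠♧♧♧♠·??
♧♠··★♠♠??
··♠♠·♧·??
█████████
█████████
█████████

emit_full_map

·♠█·♧??
♧·♢♠♧??
♠♢·█♧♠♧
♠··♢·♧♧
♧♠♧♧♧♠·
♧♠··★♠♠
··♠♠·♧·

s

♠♢·█♧♠♧??
♠··♢·♧♧??
♧♠♧♧♧♠·??
♧♠··♧♠♠??
··♠♠★♧·??
█████████
█████████
█████████
█████████

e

♢·█♧♠♧???
··♢·♧♧???
♠♧♧♧♠··??
♠··♧♠♠·??
·♠♠·★··??
█████████
█████████
█████████
█████████

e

·█♧♠♧????
·♢·♧♧????
♧♧♧♠··♠??
··♧♠♠·♢??
♠♠·♧★··??
█████████
█████████
█████████
█████████

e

█♧♠♧?????
♢·♧♧?????
♧♧♠··♠·??
·♧♠♠·♢♧??
♠·♧·★·♠??
█████████
█████████
█████████
█████████

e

♧♠♧?????█
·♧♧?????█
♧♠··♠·♧?█
♧♠♠·♢♧♢?█
·♧··★♠♧?█
█████████
█████████
█████████
█████████

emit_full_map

·♠█·♧??????
♧·♢♠♧??????
♠♢·█♧♠♧????
♠··♢·♧♧????
♧♠♧♧♧♠··♠·♧
♧♠··♧♠♠·♢♧♢
··♠♠·♧··★♠♧

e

♠♧?????██
♧♧?????██
♠··♠·♧♧██
♠♠·♢♧♢███
♧···★♧♠██
█████████
█████████
█████████
█████████

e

♧?????███
♧?????███
··♠·♧♧███
♠·♢♧♢████
···♠★♠███
█████████
█████████
█████████
█████████

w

♠♧?????██
♧♧?????██
♠··♠·♧♧██
♠♠·♢♧♢███
♧···★♧♠██
█████████
█████████
█████████
█████████

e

♧?????███
♧?????███
··♠·♧♧███
♠·♢♧♢████
···♠★♠███
█████████
█████████
█████████
█████████

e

?????████
?????████
·♠·♧♧████
·♢♧♢█████
··♠♧★████
█████████
█████████
█████████
█████████

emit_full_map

·♠█·♧???????
♧·♢♠♧???????
♠♢·█♧♠♧?????
♠··♢·♧♧?????
♧♠♧♧♧♠··♠·♧♧
♧♠··♧♠♠·♢♧♢█
··♠♠·♧···♠♧★
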